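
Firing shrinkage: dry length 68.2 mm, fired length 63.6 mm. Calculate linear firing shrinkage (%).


FS = (68.2 - 63.6) / 68.2 * 100 = 6.74%

6.74


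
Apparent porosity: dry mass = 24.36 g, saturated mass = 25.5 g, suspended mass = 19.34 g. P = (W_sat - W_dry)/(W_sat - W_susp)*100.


P = (25.5 - 24.36) / (25.5 - 19.34) * 100 = 1.14 / 6.16 * 100 = 18.5%

18.5


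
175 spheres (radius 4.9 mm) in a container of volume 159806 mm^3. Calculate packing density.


V_sphere = 4/3*pi*4.9^3 = 492.807 mm^3
Total V = 175*492.807 = 86241.225 mm^3
PD = 86241.225 / 159806 = 0.54

0.54


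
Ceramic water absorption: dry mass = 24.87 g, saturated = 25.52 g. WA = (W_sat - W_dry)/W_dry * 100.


WA = (25.52 - 24.87) / 24.87 * 100 = 2.61%

2.61


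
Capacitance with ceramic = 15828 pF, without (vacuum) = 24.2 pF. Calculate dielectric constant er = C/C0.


er = 15828 / 24.2 = 654.05

654.05


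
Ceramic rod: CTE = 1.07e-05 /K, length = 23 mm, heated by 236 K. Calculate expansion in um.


dL = 1.07e-05 * 23 * 236 * 1000 = 58.08 um

58.08


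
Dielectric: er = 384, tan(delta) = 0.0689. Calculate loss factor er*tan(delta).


Loss = 384 * 0.0689 = 26.458

26.458


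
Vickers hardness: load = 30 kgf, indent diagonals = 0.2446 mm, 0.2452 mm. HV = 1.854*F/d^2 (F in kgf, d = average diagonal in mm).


d_avg = (0.2446+0.2452)/2 = 0.2449 mm
HV = 1.854*30/0.2449^2 = 927

927


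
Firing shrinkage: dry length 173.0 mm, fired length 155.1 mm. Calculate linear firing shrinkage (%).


FS = (173.0 - 155.1) / 173.0 * 100 = 10.35%

10.35


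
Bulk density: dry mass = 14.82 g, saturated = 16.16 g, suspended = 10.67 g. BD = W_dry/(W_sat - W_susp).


BD = 14.82 / (16.16 - 10.67) = 14.82 / 5.49 = 2.699 g/cm^3

2.699


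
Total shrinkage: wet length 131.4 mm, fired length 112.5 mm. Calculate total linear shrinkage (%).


TS = (131.4 - 112.5) / 131.4 * 100 = 14.38%

14.38


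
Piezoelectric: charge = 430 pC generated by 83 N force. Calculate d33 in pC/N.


d33 = 430 / 83 = 5.2 pC/N

5.2


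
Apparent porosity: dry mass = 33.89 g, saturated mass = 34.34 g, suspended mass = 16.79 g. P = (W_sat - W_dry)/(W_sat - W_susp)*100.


P = (34.34 - 33.89) / (34.34 - 16.79) * 100 = 0.45 / 17.55 * 100 = 2.6%

2.6


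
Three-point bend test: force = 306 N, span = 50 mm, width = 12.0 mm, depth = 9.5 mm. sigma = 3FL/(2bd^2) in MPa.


sigma = 3*306*50/(2*12.0*9.5^2) = 21.2 MPa

21.2


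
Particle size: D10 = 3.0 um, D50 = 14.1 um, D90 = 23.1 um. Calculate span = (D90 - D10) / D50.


Span = (23.1 - 3.0) / 14.1 = 20.1 / 14.1 = 1.426

1.426


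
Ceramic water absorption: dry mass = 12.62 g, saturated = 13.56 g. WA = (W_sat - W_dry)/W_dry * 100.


WA = (13.56 - 12.62) / 12.62 * 100 = 7.45%

7.45


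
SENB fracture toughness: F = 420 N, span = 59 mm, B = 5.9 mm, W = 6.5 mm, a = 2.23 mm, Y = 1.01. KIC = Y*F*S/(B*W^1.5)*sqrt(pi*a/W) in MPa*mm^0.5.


KIC = 1.01*420*59/(5.9*6.5^1.5)*sqrt(pi*2.23/6.5) = 265.75

265.75


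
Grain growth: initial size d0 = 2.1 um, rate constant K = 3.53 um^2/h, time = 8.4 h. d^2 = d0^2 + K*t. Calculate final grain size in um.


d^2 = 2.1^2 + 3.53*8.4 = 34.062
d = sqrt(34.062) = 5.84 um

5.84


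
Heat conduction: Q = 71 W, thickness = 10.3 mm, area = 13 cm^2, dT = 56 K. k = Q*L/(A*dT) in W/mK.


k = 71*10.3/1000/(13/10000*56) = 10.05 W/mK

10.05


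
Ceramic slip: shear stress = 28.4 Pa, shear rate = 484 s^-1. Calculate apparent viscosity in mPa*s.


eta = tau/gamma * 1000 = 28.4/484 * 1000 = 58.7 mPa*s

58.7


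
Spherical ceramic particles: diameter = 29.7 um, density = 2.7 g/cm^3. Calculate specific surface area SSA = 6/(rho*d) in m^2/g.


SSA = 6 / (2.7 * 29.7) = 0.075 m^2/g

0.075


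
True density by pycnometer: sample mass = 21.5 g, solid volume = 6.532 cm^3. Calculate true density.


TD = 21.5 / 6.532 = 3.291 g/cm^3

3.291


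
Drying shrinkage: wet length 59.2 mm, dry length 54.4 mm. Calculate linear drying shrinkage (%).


DS = (59.2 - 54.4) / 59.2 * 100 = 8.11%

8.11


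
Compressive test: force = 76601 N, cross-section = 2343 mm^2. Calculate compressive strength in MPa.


CS = 76601 / 2343 = 32.7 MPa

32.7


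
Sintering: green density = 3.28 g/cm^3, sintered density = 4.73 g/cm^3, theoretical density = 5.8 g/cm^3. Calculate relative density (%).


Relative = 4.73 / 5.8 * 100 = 81.6%

81.6


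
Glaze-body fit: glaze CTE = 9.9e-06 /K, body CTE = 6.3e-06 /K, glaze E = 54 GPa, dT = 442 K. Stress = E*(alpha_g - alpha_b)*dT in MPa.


Stress = 54*1000*(9.9e-06 - 6.3e-06)*442 = 85.9 MPa

85.9


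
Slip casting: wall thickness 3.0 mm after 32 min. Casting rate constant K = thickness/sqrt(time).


K = 3.0 / sqrt(32) = 3.0 / 5.6569 = 0.53 mm/min^0.5

0.53


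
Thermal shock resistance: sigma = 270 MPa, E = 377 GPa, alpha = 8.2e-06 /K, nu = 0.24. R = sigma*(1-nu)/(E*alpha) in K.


R = 270*(1-0.24)/(377*1000*8.2e-06) = 66 K

66


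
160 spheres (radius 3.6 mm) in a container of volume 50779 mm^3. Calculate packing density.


V_sphere = 4/3*pi*3.6^3 = 195.4322 mm^3
Total V = 160*195.4322 = 31269.152 mm^3
PD = 31269.152 / 50779 = 0.616

0.616


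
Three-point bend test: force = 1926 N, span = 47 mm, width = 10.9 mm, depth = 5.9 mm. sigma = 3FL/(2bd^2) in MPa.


sigma = 3*1926*47/(2*10.9*5.9^2) = 357.9 MPa

357.9


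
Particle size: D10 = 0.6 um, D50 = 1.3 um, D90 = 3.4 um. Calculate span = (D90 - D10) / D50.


Span = (3.4 - 0.6) / 1.3 = 2.8 / 1.3 = 2.154

2.154


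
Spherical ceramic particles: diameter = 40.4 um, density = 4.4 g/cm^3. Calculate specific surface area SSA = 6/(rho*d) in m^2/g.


SSA = 6 / (4.4 * 40.4) = 0.034 m^2/g

0.034


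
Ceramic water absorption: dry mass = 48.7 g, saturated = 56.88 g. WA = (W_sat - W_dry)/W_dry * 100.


WA = (56.88 - 48.7) / 48.7 * 100 = 16.8%

16.8


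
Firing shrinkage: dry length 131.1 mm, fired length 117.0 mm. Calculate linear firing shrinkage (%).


FS = (131.1 - 117.0) / 131.1 * 100 = 10.76%

10.76


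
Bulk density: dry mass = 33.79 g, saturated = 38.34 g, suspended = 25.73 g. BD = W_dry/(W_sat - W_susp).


BD = 33.79 / (38.34 - 25.73) = 33.79 / 12.61 = 2.68 g/cm^3

2.68


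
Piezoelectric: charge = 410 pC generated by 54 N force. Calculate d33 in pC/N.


d33 = 410 / 54 = 7.6 pC/N

7.6


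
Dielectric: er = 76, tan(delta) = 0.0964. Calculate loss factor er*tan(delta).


Loss = 76 * 0.0964 = 7.326

7.326


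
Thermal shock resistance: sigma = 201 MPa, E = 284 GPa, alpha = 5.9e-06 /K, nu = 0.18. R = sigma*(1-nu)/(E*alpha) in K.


R = 201*(1-0.18)/(284*1000*5.9e-06) = 98 K

98


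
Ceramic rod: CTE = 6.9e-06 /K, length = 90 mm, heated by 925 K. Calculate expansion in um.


dL = 6.9e-06 * 90 * 925 * 1000 = 574.425 um

574.425


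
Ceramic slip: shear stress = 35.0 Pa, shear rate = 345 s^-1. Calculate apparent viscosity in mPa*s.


eta = tau/gamma * 1000 = 35.0/345 * 1000 = 101.4 mPa*s

101.4


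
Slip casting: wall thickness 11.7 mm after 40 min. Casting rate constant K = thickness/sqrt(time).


K = 11.7 / sqrt(40) = 11.7 / 6.3246 = 1.85 mm/min^0.5

1.85


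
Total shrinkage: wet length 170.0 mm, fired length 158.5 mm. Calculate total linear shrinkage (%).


TS = (170.0 - 158.5) / 170.0 * 100 = 6.76%

6.76


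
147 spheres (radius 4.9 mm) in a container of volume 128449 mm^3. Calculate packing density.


V_sphere = 4/3*pi*4.9^3 = 492.807 mm^3
Total V = 147*492.807 = 72442.629 mm^3
PD = 72442.629 / 128449 = 0.564

0.564


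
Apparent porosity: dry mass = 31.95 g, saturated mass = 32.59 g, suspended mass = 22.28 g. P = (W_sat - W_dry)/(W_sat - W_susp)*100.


P = (32.59 - 31.95) / (32.59 - 22.28) * 100 = 0.64 / 10.31 * 100 = 6.2%

6.2


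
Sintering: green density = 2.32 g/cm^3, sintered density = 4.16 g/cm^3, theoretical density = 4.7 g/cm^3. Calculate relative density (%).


Relative = 4.16 / 4.7 * 100 = 88.5%

88.5


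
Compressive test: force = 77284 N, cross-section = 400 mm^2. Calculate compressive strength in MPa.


CS = 77284 / 400 = 193.2 MPa

193.2


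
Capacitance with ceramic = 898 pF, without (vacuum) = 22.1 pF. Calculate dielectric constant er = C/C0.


er = 898 / 22.1 = 40.63

40.63


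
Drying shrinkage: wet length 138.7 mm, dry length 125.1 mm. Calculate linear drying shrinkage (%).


DS = (138.7 - 125.1) / 138.7 * 100 = 9.81%

9.81


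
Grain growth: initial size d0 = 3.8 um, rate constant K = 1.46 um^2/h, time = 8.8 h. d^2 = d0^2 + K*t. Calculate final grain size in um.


d^2 = 3.8^2 + 1.46*8.8 = 27.288
d = sqrt(27.288) = 5.22 um

5.22


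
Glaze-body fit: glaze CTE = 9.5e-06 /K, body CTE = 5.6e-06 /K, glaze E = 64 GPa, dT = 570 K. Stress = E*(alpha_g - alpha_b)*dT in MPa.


Stress = 64*1000*(9.5e-06 - 5.6e-06)*570 = 142.3 MPa

142.3


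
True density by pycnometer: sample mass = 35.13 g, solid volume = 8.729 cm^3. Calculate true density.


TD = 35.13 / 8.729 = 4.025 g/cm^3

4.025


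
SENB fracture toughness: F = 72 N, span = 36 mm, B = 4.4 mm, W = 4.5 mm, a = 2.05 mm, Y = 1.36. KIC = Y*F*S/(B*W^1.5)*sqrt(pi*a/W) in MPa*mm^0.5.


KIC = 1.36*72*36/(4.4*4.5^1.5)*sqrt(pi*2.05/4.5) = 100.4

100.4


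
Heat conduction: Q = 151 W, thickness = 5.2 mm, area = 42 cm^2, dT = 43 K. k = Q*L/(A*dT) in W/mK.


k = 151*5.2/1000/(42/10000*43) = 4.35 W/mK

4.35


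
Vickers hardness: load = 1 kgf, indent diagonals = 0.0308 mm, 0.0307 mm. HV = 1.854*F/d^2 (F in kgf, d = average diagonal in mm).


d_avg = (0.0308+0.0307)/2 = 0.03075 mm
HV = 1.854*1/0.03075^2 = 1961

1961


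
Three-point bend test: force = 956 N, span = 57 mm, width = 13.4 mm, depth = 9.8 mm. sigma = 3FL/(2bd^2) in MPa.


sigma = 3*956*57/(2*13.4*9.8^2) = 63.5 MPa

63.5


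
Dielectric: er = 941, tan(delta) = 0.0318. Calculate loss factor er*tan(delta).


Loss = 941 * 0.0318 = 29.924

29.924


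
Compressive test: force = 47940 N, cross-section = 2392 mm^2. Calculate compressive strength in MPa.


CS = 47940 / 2392 = 20.0 MPa

20.0


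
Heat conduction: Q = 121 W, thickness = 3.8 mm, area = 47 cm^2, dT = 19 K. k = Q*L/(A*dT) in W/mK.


k = 121*3.8/1000/(47/10000*19) = 5.15 W/mK

5.15


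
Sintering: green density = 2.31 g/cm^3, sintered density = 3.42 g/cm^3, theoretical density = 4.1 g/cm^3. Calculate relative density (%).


Relative = 3.42 / 4.1 * 100 = 83.4%

83.4


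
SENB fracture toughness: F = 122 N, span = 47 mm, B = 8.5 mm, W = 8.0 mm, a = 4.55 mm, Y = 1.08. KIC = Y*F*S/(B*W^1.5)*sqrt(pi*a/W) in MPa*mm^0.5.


KIC = 1.08*122*47/(8.5*8.0^1.5)*sqrt(pi*4.55/8.0) = 43.04

43.04


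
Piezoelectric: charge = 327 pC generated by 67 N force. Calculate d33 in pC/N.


d33 = 327 / 67 = 4.9 pC/N

4.9


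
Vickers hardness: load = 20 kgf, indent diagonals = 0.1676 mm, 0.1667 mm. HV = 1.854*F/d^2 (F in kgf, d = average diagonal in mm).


d_avg = (0.1676+0.1667)/2 = 0.16715 mm
HV = 1.854*20/0.16715^2 = 1327

1327


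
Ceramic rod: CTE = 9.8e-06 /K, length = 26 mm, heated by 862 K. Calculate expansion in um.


dL = 9.8e-06 * 26 * 862 * 1000 = 219.638 um

219.638


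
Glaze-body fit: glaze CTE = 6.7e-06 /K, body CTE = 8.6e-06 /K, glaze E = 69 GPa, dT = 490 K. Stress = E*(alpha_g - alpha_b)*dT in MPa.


Stress = 69*1000*(6.7e-06 - 8.6e-06)*490 = -64.2 MPa

-64.2


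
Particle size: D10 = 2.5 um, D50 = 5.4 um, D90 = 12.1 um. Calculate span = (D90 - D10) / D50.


Span = (12.1 - 2.5) / 5.4 = 9.6 / 5.4 = 1.778

1.778


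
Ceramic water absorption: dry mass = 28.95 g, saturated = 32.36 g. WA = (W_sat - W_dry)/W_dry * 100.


WA = (32.36 - 28.95) / 28.95 * 100 = 11.78%

11.78


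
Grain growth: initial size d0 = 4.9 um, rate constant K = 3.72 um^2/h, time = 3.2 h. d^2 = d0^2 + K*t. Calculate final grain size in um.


d^2 = 4.9^2 + 3.72*3.2 = 35.914
d = sqrt(35.914) = 5.99 um

5.99


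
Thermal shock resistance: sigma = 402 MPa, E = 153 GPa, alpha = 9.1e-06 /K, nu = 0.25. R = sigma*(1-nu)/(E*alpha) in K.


R = 402*(1-0.25)/(153*1000*9.1e-06) = 217 K

217


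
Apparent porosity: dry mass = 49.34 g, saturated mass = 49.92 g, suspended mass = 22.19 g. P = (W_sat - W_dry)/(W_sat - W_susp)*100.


P = (49.92 - 49.34) / (49.92 - 22.19) * 100 = 0.58 / 27.73 * 100 = 2.1%

2.1


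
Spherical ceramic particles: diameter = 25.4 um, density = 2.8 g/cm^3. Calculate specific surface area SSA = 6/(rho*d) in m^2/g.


SSA = 6 / (2.8 * 25.4) = 0.084 m^2/g

0.084


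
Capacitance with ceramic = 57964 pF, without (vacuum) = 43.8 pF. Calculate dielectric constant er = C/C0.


er = 57964 / 43.8 = 1323.38

1323.38


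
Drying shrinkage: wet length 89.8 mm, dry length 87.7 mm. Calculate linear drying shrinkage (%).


DS = (89.8 - 87.7) / 89.8 * 100 = 2.34%

2.34


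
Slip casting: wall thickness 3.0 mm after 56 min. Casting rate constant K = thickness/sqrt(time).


K = 3.0 / sqrt(56) = 3.0 / 7.4833 = 0.401 mm/min^0.5

0.401


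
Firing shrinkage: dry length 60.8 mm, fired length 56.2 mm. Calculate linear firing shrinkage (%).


FS = (60.8 - 56.2) / 60.8 * 100 = 7.57%

7.57


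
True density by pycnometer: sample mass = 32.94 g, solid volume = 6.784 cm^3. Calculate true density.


TD = 32.94 / 6.784 = 4.856 g/cm^3

4.856


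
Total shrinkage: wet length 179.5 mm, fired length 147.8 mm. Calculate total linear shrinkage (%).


TS = (179.5 - 147.8) / 179.5 * 100 = 17.66%

17.66


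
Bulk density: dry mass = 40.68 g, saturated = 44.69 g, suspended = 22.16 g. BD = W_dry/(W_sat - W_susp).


BD = 40.68 / (44.69 - 22.16) = 40.68 / 22.53 = 1.806 g/cm^3

1.806


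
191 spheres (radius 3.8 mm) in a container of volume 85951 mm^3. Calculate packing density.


V_sphere = 4/3*pi*3.8^3 = 229.8473 mm^3
Total V = 191*229.8473 = 43900.8343 mm^3
PD = 43900.8343 / 85951 = 0.511

0.511


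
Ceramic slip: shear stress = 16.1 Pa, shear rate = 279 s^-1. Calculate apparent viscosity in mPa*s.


eta = tau/gamma * 1000 = 16.1/279 * 1000 = 57.7 mPa*s

57.7


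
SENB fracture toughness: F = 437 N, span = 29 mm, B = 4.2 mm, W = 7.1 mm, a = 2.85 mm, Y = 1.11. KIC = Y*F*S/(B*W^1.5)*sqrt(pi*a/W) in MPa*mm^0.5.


KIC = 1.11*437*29/(4.2*7.1^1.5)*sqrt(pi*2.85/7.1) = 198.81

198.81


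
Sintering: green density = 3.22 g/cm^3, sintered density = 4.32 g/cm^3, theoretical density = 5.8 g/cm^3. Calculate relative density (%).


Relative = 4.32 / 5.8 * 100 = 74.5%

74.5


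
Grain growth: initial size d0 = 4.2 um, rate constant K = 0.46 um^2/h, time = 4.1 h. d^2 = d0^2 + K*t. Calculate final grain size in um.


d^2 = 4.2^2 + 0.46*4.1 = 19.526
d = sqrt(19.526) = 4.42 um

4.42


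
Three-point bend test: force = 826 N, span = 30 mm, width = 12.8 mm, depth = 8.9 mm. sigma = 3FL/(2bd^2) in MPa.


sigma = 3*826*30/(2*12.8*8.9^2) = 36.7 MPa

36.7


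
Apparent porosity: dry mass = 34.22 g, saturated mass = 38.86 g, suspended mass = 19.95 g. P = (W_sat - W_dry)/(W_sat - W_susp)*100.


P = (38.86 - 34.22) / (38.86 - 19.95) * 100 = 4.64 / 18.91 * 100 = 24.5%

24.5


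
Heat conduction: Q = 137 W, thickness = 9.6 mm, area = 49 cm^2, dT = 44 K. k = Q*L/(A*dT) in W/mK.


k = 137*9.6/1000/(49/10000*44) = 6.1 W/mK

6.1


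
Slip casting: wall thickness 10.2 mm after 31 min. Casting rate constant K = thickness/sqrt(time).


K = 10.2 / sqrt(31) = 10.2 / 5.5678 = 1.832 mm/min^0.5

1.832


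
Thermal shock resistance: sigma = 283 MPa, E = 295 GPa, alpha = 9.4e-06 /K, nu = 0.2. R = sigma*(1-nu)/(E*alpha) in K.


R = 283*(1-0.2)/(295*1000*9.4e-06) = 82 K

82


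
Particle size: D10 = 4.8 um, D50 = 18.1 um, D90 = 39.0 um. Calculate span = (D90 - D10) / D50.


Span = (39.0 - 4.8) / 18.1 = 34.2 / 18.1 = 1.89

1.89


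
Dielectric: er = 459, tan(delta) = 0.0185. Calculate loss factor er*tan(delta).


Loss = 459 * 0.0185 = 8.492

8.492


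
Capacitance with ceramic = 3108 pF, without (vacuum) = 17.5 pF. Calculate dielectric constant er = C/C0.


er = 3108 / 17.5 = 177.6

177.6


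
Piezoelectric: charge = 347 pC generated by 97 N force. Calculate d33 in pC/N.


d33 = 347 / 97 = 3.6 pC/N

3.6


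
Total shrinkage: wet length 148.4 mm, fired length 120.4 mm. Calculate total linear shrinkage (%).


TS = (148.4 - 120.4) / 148.4 * 100 = 18.87%

18.87


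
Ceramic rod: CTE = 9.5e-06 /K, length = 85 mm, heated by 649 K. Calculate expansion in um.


dL = 9.5e-06 * 85 * 649 * 1000 = 524.068 um

524.068


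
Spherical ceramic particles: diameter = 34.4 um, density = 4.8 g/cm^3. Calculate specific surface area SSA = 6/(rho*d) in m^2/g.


SSA = 6 / (4.8 * 34.4) = 0.036 m^2/g

0.036


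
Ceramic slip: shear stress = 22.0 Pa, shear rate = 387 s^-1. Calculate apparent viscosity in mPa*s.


eta = tau/gamma * 1000 = 22.0/387 * 1000 = 56.8 mPa*s

56.8


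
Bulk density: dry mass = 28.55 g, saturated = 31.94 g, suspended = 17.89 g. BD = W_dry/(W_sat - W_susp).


BD = 28.55 / (31.94 - 17.89) = 28.55 / 14.05 = 2.032 g/cm^3

2.032


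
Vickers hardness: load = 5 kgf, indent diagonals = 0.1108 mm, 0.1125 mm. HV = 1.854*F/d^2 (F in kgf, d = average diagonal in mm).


d_avg = (0.1108+0.1125)/2 = 0.11165 mm
HV = 1.854*5/0.11165^2 = 744

744


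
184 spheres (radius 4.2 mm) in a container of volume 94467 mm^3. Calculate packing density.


V_sphere = 4/3*pi*4.2^3 = 310.3391 mm^3
Total V = 184*310.3391 = 57102.3944 mm^3
PD = 57102.3944 / 94467 = 0.604

0.604


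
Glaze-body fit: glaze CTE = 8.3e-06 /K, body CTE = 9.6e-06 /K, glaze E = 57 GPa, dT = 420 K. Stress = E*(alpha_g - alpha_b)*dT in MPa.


Stress = 57*1000*(8.3e-06 - 9.6e-06)*420 = -31.1 MPa

-31.1


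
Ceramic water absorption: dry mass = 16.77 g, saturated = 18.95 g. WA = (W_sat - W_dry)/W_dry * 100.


WA = (18.95 - 16.77) / 16.77 * 100 = 13.0%

13.0


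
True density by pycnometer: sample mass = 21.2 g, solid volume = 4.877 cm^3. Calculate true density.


TD = 21.2 / 4.877 = 4.347 g/cm^3

4.347


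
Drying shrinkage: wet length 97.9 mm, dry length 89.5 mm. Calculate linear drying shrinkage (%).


DS = (97.9 - 89.5) / 97.9 * 100 = 8.58%

8.58


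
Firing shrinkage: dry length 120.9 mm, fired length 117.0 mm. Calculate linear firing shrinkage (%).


FS = (120.9 - 117.0) / 120.9 * 100 = 3.23%

3.23


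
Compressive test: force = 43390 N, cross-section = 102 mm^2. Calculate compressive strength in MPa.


CS = 43390 / 102 = 425.4 MPa

425.4


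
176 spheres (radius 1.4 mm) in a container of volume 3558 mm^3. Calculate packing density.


V_sphere = 4/3*pi*1.4^3 = 11.494 mm^3
Total V = 176*11.494 = 2022.944 mm^3
PD = 2022.944 / 3558 = 0.569

0.569


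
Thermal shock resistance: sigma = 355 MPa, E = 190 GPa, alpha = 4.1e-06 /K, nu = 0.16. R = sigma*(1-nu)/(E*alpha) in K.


R = 355*(1-0.16)/(190*1000*4.1e-06) = 383 K

383


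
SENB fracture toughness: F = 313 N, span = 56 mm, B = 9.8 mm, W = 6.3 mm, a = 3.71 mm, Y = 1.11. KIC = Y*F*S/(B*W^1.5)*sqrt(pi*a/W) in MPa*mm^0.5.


KIC = 1.11*313*56/(9.8*6.3^1.5)*sqrt(pi*3.71/6.3) = 170.77

170.77


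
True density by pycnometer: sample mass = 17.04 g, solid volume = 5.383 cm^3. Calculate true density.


TD = 17.04 / 5.383 = 3.166 g/cm^3

3.166


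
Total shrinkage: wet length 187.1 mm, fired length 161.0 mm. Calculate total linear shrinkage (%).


TS = (187.1 - 161.0) / 187.1 * 100 = 13.95%

13.95


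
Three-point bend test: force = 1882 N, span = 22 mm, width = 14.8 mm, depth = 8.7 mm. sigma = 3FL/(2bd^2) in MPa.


sigma = 3*1882*22/(2*14.8*8.7^2) = 55.4 MPa

55.4


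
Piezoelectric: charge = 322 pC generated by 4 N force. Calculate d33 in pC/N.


d33 = 322 / 4 = 80.5 pC/N

80.5


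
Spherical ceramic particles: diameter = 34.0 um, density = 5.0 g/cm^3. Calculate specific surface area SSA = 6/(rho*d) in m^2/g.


SSA = 6 / (5.0 * 34.0) = 0.035 m^2/g

0.035


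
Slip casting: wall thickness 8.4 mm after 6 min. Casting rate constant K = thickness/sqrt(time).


K = 8.4 / sqrt(6) = 8.4 / 2.4495 = 3.429 mm/min^0.5

3.429


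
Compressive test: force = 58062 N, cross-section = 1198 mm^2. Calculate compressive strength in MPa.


CS = 58062 / 1198 = 48.5 MPa

48.5


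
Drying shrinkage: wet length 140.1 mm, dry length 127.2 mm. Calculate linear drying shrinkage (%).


DS = (140.1 - 127.2) / 140.1 * 100 = 9.21%

9.21


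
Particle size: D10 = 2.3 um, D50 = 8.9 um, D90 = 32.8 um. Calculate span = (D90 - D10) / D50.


Span = (32.8 - 2.3) / 8.9 = 30.5 / 8.9 = 3.427

3.427


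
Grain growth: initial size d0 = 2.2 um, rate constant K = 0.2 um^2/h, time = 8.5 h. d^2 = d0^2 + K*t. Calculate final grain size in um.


d^2 = 2.2^2 + 0.2*8.5 = 6.54
d = sqrt(6.54) = 2.56 um

2.56


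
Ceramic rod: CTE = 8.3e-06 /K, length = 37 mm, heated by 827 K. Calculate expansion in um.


dL = 8.3e-06 * 37 * 827 * 1000 = 253.972 um

253.972


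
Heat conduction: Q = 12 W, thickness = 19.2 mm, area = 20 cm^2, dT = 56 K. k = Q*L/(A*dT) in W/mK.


k = 12*19.2/1000/(20/10000*56) = 2.06 W/mK

2.06


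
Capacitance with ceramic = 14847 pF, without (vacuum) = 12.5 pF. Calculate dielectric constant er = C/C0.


er = 14847 / 12.5 = 1187.76

1187.76


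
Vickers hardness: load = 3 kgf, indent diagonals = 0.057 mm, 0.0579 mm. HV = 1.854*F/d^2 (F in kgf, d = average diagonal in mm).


d_avg = (0.057+0.0579)/2 = 0.05745 mm
HV = 1.854*3/0.05745^2 = 1685

1685


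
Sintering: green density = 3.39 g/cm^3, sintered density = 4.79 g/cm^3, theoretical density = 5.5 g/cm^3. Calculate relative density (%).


Relative = 4.79 / 5.5 * 100 = 87.1%

87.1


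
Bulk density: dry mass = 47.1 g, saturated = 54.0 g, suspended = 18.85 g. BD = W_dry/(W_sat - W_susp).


BD = 47.1 / (54.0 - 18.85) = 47.1 / 35.15 = 1.34 g/cm^3

1.34


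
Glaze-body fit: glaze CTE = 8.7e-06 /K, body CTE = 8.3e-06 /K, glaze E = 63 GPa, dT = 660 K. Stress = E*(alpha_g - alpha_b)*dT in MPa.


Stress = 63*1000*(8.7e-06 - 8.3e-06)*660 = 16.6 MPa

16.6


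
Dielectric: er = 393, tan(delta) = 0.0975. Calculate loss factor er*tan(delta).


Loss = 393 * 0.0975 = 38.318

38.318


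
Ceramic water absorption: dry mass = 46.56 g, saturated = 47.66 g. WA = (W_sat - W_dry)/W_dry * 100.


WA = (47.66 - 46.56) / 46.56 * 100 = 2.36%

2.36


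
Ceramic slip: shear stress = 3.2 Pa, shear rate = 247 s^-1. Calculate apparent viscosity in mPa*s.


eta = tau/gamma * 1000 = 3.2/247 * 1000 = 13.0 mPa*s

13.0


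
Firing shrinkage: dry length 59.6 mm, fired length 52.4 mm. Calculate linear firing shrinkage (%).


FS = (59.6 - 52.4) / 59.6 * 100 = 12.08%

12.08


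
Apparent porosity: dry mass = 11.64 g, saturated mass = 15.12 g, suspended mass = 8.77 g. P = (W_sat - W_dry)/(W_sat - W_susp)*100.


P = (15.12 - 11.64) / (15.12 - 8.77) * 100 = 3.48 / 6.35 * 100 = 54.8%

54.8


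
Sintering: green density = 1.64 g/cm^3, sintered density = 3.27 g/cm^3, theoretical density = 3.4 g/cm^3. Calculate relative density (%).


Relative = 3.27 / 3.4 * 100 = 96.2%

96.2


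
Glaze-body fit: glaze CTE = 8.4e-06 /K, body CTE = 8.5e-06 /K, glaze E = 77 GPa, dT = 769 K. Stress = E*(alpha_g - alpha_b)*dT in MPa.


Stress = 77*1000*(8.4e-06 - 8.5e-06)*769 = -5.9 MPa

-5.9


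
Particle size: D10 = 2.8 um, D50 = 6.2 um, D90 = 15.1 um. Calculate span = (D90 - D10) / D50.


Span = (15.1 - 2.8) / 6.2 = 12.3 / 6.2 = 1.984

1.984


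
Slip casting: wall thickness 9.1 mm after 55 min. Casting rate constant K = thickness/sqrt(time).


K = 9.1 / sqrt(55) = 9.1 / 7.4162 = 1.227 mm/min^0.5

1.227


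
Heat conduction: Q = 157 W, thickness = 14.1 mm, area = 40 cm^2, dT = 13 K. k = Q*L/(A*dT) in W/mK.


k = 157*14.1/1000/(40/10000*13) = 42.57 W/mK

42.57


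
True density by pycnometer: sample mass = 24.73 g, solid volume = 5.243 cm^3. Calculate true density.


TD = 24.73 / 5.243 = 4.717 g/cm^3

4.717


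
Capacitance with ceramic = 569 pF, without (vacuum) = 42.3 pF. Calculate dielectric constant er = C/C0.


er = 569 / 42.3 = 13.45

13.45


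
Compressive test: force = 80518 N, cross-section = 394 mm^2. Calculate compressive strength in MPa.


CS = 80518 / 394 = 204.4 MPa

204.4


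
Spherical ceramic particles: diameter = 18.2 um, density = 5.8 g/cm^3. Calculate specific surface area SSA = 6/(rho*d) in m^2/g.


SSA = 6 / (5.8 * 18.2) = 0.057 m^2/g

0.057


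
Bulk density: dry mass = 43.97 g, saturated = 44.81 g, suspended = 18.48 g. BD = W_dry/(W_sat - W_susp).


BD = 43.97 / (44.81 - 18.48) = 43.97 / 26.33 = 1.67 g/cm^3

1.67


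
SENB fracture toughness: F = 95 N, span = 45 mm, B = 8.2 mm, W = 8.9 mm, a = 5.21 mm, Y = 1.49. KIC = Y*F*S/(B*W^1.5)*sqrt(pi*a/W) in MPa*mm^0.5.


KIC = 1.49*95*45/(8.2*8.9^1.5)*sqrt(pi*5.21/8.9) = 39.68

39.68


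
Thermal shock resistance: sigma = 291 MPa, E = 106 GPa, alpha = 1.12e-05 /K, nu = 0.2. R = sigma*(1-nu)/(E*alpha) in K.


R = 291*(1-0.2)/(106*1000*1.12e-05) = 196 K

196


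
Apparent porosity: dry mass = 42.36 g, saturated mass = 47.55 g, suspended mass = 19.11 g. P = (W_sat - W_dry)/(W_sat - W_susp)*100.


P = (47.55 - 42.36) / (47.55 - 19.11) * 100 = 5.19 / 28.44 * 100 = 18.2%

18.2


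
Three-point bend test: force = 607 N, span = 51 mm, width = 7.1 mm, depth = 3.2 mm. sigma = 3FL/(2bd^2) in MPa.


sigma = 3*607*51/(2*7.1*3.2^2) = 638.7 MPa

638.7


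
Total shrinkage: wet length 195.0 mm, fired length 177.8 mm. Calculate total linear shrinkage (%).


TS = (195.0 - 177.8) / 195.0 * 100 = 8.82%

8.82


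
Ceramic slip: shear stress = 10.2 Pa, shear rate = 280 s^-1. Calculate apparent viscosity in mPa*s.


eta = tau/gamma * 1000 = 10.2/280 * 1000 = 36.4 mPa*s

36.4


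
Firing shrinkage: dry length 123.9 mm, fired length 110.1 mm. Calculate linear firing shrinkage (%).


FS = (123.9 - 110.1) / 123.9 * 100 = 11.14%

11.14


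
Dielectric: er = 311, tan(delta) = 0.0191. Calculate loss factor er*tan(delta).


Loss = 311 * 0.0191 = 5.94

5.94


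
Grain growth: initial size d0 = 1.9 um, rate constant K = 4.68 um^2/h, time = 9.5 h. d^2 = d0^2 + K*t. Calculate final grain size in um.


d^2 = 1.9^2 + 4.68*9.5 = 48.07
d = sqrt(48.07) = 6.93 um

6.93


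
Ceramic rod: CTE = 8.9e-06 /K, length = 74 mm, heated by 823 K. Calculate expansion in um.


dL = 8.9e-06 * 74 * 823 * 1000 = 542.028 um

542.028


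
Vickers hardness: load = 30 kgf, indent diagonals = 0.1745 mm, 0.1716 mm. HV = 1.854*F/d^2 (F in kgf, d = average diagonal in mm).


d_avg = (0.1745+0.1716)/2 = 0.17305 mm
HV = 1.854*30/0.17305^2 = 1857

1857


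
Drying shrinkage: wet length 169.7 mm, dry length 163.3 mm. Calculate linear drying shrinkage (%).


DS = (169.7 - 163.3) / 169.7 * 100 = 3.77%

3.77


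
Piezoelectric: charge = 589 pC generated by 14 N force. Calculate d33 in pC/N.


d33 = 589 / 14 = 42.1 pC/N

42.1


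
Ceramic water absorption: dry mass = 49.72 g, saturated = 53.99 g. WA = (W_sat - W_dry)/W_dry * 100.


WA = (53.99 - 49.72) / 49.72 * 100 = 8.59%

8.59


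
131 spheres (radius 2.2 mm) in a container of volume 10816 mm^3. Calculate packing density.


V_sphere = 4/3*pi*2.2^3 = 44.6022 mm^3
Total V = 131*44.6022 = 5842.8882 mm^3
PD = 5842.8882 / 10816 = 0.54

0.54


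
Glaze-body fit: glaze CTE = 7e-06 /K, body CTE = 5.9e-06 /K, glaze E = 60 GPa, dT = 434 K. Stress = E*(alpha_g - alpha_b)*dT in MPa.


Stress = 60*1000*(7e-06 - 5.9e-06)*434 = 28.6 MPa

28.6


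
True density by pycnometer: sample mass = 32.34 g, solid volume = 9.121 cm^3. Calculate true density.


TD = 32.34 / 9.121 = 3.546 g/cm^3

3.546


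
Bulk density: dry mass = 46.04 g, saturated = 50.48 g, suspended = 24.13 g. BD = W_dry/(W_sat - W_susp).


BD = 46.04 / (50.48 - 24.13) = 46.04 / 26.35 = 1.747 g/cm^3

1.747


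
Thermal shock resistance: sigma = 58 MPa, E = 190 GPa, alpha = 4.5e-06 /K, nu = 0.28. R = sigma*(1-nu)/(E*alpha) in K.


R = 58*(1-0.28)/(190*1000*4.5e-06) = 49 K

49


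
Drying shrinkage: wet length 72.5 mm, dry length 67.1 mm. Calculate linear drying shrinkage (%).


DS = (72.5 - 67.1) / 72.5 * 100 = 7.45%

7.45


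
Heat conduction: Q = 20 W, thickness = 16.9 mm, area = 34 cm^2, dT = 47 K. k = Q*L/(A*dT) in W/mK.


k = 20*16.9/1000/(34/10000*47) = 2.12 W/mK

2.12


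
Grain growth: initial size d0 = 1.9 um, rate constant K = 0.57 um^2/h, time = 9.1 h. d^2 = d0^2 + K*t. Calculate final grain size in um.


d^2 = 1.9^2 + 0.57*9.1 = 8.797
d = sqrt(8.797) = 2.97 um

2.97


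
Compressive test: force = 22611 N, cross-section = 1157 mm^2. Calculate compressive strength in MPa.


CS = 22611 / 1157 = 19.5 MPa

19.5


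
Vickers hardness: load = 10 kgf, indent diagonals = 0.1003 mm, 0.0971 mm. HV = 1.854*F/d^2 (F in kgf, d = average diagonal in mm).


d_avg = (0.1003+0.0971)/2 = 0.0987 mm
HV = 1.854*10/0.0987^2 = 1903

1903


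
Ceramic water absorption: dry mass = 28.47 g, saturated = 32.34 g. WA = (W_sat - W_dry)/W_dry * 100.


WA = (32.34 - 28.47) / 28.47 * 100 = 13.59%

13.59


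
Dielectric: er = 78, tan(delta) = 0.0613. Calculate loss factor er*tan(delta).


Loss = 78 * 0.0613 = 4.781

4.781


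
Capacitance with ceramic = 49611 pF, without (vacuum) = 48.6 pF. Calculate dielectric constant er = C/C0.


er = 49611 / 48.6 = 1020.8

1020.8


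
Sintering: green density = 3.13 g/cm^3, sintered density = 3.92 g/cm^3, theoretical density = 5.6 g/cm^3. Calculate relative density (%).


Relative = 3.92 / 5.6 * 100 = 70.0%

70.0


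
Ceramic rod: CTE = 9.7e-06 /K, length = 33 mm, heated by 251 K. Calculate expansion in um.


dL = 9.7e-06 * 33 * 251 * 1000 = 80.345 um

80.345


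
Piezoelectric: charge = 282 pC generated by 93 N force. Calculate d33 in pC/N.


d33 = 282 / 93 = 3.0 pC/N

3.0


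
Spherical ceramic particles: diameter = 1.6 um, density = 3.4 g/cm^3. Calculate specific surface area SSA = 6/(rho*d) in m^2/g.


SSA = 6 / (3.4 * 1.6) = 1.103 m^2/g

1.103


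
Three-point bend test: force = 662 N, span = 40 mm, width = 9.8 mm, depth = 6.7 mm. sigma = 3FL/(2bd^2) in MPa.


sigma = 3*662*40/(2*9.8*6.7^2) = 90.3 MPa

90.3


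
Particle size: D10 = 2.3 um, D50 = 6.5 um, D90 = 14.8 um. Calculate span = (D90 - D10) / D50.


Span = (14.8 - 2.3) / 6.5 = 12.5 / 6.5 = 1.923

1.923


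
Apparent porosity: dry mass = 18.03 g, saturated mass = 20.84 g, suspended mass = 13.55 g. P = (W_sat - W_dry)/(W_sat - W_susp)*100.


P = (20.84 - 18.03) / (20.84 - 13.55) * 100 = 2.81 / 7.29 * 100 = 38.5%

38.5


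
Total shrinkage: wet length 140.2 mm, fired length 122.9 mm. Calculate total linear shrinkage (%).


TS = (140.2 - 122.9) / 140.2 * 100 = 12.34%

12.34


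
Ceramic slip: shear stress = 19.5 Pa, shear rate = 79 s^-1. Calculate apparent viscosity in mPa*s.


eta = tau/gamma * 1000 = 19.5/79 * 1000 = 246.8 mPa*s

246.8


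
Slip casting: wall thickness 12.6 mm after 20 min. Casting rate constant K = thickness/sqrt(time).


K = 12.6 / sqrt(20) = 12.6 / 4.4721 = 2.817 mm/min^0.5

2.817


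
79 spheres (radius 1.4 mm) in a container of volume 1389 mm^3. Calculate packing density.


V_sphere = 4/3*pi*1.4^3 = 11.494 mm^3
Total V = 79*11.494 = 908.026 mm^3
PD = 908.026 / 1389 = 0.654

0.654


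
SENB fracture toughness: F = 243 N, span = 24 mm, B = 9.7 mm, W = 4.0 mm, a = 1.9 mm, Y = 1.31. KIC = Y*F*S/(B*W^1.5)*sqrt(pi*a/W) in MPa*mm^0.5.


KIC = 1.31*243*24/(9.7*4.0^1.5)*sqrt(pi*1.9/4.0) = 120.27

120.27


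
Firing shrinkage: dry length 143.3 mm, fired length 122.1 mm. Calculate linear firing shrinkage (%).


FS = (143.3 - 122.1) / 143.3 * 100 = 14.79%

14.79


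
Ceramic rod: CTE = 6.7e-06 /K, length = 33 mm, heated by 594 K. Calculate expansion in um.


dL = 6.7e-06 * 33 * 594 * 1000 = 131.333 um

131.333


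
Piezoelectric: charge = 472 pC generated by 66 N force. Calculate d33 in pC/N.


d33 = 472 / 66 = 7.2 pC/N

7.2


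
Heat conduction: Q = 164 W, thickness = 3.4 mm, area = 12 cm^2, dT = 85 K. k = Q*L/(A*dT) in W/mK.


k = 164*3.4/1000/(12/10000*85) = 5.47 W/mK

5.47


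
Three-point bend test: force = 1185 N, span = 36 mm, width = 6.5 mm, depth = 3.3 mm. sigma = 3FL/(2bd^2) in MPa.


sigma = 3*1185*36/(2*6.5*3.3^2) = 904.0 MPa

904.0


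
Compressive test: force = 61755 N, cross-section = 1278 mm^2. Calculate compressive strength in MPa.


CS = 61755 / 1278 = 48.3 MPa

48.3


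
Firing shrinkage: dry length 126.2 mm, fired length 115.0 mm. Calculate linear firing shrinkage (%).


FS = (126.2 - 115.0) / 126.2 * 100 = 8.87%

8.87


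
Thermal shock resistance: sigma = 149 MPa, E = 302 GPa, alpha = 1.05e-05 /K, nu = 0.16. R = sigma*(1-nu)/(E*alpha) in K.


R = 149*(1-0.16)/(302*1000*1.05e-05) = 39 K

39


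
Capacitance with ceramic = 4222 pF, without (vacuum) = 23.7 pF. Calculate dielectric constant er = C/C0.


er = 4222 / 23.7 = 178.14

178.14


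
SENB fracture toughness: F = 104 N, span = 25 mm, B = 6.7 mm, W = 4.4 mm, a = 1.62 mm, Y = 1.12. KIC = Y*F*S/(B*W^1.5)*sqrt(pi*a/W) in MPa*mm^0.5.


KIC = 1.12*104*25/(6.7*4.4^1.5)*sqrt(pi*1.62/4.4) = 50.65

50.65


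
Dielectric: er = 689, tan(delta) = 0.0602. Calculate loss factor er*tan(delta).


Loss = 689 * 0.0602 = 41.478

41.478


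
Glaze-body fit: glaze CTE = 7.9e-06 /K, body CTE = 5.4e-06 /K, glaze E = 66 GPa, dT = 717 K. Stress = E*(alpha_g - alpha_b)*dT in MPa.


Stress = 66*1000*(7.9e-06 - 5.4e-06)*717 = 118.3 MPa

118.3


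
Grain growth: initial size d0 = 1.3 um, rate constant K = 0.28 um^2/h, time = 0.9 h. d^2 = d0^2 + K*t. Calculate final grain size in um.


d^2 = 1.3^2 + 0.28*0.9 = 1.942
d = sqrt(1.942) = 1.39 um

1.39


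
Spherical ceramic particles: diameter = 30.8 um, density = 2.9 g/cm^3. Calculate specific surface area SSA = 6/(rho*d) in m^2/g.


SSA = 6 / (2.9 * 30.8) = 0.067 m^2/g

0.067


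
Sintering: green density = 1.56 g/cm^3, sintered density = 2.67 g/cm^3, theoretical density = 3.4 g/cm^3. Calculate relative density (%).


Relative = 2.67 / 3.4 * 100 = 78.5%

78.5


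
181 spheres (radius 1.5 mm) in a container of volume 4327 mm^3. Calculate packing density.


V_sphere = 4/3*pi*1.5^3 = 14.1372 mm^3
Total V = 181*14.1372 = 2558.8332 mm^3
PD = 2558.8332 / 4327 = 0.591

0.591


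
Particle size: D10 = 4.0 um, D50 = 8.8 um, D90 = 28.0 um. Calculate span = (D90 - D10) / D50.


Span = (28.0 - 4.0) / 8.8 = 24.0 / 8.8 = 2.727

2.727


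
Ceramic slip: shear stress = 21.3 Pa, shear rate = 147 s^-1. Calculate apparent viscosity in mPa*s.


eta = tau/gamma * 1000 = 21.3/147 * 1000 = 144.9 mPa*s

144.9


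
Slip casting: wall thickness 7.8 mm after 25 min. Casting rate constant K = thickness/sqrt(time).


K = 7.8 / sqrt(25) = 7.8 / 5.0 = 1.56 mm/min^0.5

1.56


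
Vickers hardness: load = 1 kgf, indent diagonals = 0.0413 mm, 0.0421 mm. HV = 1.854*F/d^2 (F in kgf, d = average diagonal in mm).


d_avg = (0.0413+0.0421)/2 = 0.0417 mm
HV = 1.854*1/0.0417^2 = 1066

1066


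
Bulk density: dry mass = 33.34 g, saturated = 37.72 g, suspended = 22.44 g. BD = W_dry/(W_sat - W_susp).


BD = 33.34 / (37.72 - 22.44) = 33.34 / 15.28 = 2.182 g/cm^3

2.182


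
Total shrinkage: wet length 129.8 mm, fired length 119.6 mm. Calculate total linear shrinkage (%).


TS = (129.8 - 119.6) / 129.8 * 100 = 7.86%

7.86


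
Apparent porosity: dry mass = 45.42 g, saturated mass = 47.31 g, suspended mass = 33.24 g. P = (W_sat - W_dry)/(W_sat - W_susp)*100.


P = (47.31 - 45.42) / (47.31 - 33.24) * 100 = 1.89 / 14.07 * 100 = 13.4%

13.4


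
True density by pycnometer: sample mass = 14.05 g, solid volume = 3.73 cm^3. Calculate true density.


TD = 14.05 / 3.73 = 3.767 g/cm^3

3.767


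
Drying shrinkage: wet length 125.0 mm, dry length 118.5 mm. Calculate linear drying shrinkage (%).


DS = (125.0 - 118.5) / 125.0 * 100 = 5.2%

5.2


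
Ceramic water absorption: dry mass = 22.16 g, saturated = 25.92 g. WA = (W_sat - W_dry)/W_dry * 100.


WA = (25.92 - 22.16) / 22.16 * 100 = 16.97%

16.97


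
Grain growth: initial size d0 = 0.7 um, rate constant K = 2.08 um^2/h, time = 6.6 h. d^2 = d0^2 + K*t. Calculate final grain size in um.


d^2 = 0.7^2 + 2.08*6.6 = 14.218
d = sqrt(14.218) = 3.77 um

3.77


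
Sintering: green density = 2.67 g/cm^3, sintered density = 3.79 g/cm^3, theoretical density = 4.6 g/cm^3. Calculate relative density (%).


Relative = 3.79 / 4.6 * 100 = 82.4%

82.4


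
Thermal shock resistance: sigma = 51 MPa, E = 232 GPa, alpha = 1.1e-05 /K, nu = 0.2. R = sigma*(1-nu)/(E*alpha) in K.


R = 51*(1-0.2)/(232*1000*1.1e-05) = 16 K

16


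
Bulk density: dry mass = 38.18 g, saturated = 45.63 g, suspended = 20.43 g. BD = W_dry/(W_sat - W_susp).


BD = 38.18 / (45.63 - 20.43) = 38.18 / 25.2 = 1.515 g/cm^3

1.515


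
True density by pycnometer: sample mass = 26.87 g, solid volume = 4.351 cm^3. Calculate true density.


TD = 26.87 / 4.351 = 6.176 g/cm^3

6.176


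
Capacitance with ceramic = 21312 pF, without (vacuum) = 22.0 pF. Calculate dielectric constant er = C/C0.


er = 21312 / 22.0 = 968.73

968.73


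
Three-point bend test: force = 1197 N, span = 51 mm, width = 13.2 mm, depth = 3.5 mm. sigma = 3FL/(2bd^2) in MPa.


sigma = 3*1197*51/(2*13.2*3.5^2) = 566.3 MPa

566.3


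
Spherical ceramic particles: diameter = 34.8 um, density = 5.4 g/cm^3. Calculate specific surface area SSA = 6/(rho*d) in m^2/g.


SSA = 6 / (5.4 * 34.8) = 0.032 m^2/g

0.032


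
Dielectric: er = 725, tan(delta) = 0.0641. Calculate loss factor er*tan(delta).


Loss = 725 * 0.0641 = 46.473

46.473


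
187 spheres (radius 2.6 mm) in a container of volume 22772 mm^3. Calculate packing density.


V_sphere = 4/3*pi*2.6^3 = 73.6222 mm^3
Total V = 187*73.6222 = 13767.3514 mm^3
PD = 13767.3514 / 22772 = 0.605

0.605


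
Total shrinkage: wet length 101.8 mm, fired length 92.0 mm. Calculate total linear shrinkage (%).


TS = (101.8 - 92.0) / 101.8 * 100 = 9.63%

9.63


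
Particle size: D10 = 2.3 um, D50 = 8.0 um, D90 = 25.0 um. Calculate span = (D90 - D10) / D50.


Span = (25.0 - 2.3) / 8.0 = 22.7 / 8.0 = 2.838

2.838


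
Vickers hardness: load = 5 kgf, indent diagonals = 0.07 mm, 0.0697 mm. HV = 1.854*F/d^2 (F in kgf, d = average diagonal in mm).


d_avg = (0.07+0.0697)/2 = 0.06985 mm
HV = 1.854*5/0.06985^2 = 1900

1900


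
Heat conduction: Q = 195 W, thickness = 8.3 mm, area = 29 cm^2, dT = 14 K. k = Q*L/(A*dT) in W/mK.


k = 195*8.3/1000/(29/10000*14) = 39.86 W/mK

39.86


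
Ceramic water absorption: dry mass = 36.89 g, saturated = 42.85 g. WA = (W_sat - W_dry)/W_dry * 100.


WA = (42.85 - 36.89) / 36.89 * 100 = 16.16%

16.16


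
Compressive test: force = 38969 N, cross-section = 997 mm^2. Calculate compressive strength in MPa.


CS = 38969 / 997 = 39.1 MPa

39.1


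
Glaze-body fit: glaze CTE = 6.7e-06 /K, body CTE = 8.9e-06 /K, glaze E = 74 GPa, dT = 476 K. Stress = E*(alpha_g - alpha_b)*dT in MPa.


Stress = 74*1000*(6.7e-06 - 8.9e-06)*476 = -77.5 MPa

-77.5


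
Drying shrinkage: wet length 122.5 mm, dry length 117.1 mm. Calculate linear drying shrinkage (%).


DS = (122.5 - 117.1) / 122.5 * 100 = 4.41%

4.41


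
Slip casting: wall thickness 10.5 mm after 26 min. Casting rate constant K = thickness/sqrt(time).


K = 10.5 / sqrt(26) = 10.5 / 5.099 = 2.059 mm/min^0.5

2.059


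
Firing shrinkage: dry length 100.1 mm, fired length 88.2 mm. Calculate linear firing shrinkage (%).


FS = (100.1 - 88.2) / 100.1 * 100 = 11.89%

11.89
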